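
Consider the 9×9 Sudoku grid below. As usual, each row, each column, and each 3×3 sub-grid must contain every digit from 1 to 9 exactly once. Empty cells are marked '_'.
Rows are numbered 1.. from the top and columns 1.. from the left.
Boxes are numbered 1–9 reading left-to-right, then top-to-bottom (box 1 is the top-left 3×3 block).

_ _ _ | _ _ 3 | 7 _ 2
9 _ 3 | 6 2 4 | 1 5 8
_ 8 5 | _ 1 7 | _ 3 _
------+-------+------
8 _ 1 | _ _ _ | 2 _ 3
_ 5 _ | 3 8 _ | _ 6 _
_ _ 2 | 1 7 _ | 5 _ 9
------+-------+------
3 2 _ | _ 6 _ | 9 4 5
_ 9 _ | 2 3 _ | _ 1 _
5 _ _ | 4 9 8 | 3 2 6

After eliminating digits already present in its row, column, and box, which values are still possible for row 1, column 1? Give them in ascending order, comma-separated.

Row 1 already contains {2, 3, 7}.
Column 1 already contains {3, 5, 8, 9}.
Its 3×3 block (box 1) already contains {3, 5, 8, 9}.
Removing those from 1–9 leaves {1, 4, 6} as the candidates for row 1, column 1.

1,4,6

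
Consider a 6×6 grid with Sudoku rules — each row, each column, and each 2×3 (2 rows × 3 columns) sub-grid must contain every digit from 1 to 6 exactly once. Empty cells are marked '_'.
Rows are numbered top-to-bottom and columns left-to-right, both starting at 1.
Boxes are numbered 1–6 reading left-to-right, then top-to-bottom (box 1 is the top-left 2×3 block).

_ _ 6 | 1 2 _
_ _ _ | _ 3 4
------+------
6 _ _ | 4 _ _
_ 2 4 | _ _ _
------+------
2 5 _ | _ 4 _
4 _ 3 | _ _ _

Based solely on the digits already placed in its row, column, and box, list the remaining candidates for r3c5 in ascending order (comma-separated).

1,5

Row 3 already contains {4, 6}.
Column 5 already contains {2, 3, 4}.
Its 2×3 block (box 4) already contains {4}.
Removing those from 1–6 leaves {1, 5} as the candidates for r3c5.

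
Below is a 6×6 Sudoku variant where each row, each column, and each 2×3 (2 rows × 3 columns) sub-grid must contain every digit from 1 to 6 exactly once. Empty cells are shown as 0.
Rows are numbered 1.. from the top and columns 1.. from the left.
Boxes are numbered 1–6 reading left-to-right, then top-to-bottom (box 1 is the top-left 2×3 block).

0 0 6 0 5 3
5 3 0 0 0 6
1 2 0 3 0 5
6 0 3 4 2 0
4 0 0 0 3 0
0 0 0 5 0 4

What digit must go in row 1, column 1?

Row 1 already contains {3, 5, 6}.
Column 1 already contains {1, 4, 5, 6}.
Its 2×3 block (box 1) already contains {3, 5, 6}.
The only value from 1–6 not eliminated is 2, so row 1, column 1 = 2.

2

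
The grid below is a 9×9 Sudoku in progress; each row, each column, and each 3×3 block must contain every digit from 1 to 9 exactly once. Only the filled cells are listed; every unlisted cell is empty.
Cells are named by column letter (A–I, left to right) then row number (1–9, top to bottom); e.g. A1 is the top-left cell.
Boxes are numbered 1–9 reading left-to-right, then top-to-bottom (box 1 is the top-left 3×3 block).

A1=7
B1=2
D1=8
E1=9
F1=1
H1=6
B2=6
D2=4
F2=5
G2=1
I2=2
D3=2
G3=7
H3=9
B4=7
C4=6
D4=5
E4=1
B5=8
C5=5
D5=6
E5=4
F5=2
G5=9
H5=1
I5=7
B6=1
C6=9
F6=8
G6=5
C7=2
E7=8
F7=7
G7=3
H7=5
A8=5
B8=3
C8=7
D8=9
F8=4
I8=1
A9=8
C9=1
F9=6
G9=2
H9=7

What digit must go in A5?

Row 5 already contains {1, 2, 4, 5, 6, 7, 8, 9}.
Column A already contains {5, 7, 8}.
Its 3×3 block (box 4) already contains {1, 5, 6, 7, 8, 9}.
The only value from 1–9 not eliminated is 3, so A5 = 3.

3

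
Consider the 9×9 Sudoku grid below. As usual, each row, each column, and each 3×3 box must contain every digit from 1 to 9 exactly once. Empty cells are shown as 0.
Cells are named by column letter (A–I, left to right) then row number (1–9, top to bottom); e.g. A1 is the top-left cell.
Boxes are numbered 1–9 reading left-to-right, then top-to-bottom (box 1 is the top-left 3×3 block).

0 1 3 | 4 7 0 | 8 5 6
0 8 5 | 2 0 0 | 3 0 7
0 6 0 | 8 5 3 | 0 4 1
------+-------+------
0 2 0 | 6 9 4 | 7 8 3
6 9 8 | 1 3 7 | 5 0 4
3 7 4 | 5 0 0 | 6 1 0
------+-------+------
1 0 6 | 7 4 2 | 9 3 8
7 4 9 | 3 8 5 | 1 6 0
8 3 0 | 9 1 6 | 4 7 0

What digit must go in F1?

Row 1 already contains {1, 3, 4, 5, 6, 7, 8}.
Column F already contains {2, 3, 4, 5, 6, 7}.
Its 3×3 block (box 2) already contains {2, 3, 4, 5, 7, 8}.
The only value from 1–9 not eliminated is 9, so F1 = 9.

9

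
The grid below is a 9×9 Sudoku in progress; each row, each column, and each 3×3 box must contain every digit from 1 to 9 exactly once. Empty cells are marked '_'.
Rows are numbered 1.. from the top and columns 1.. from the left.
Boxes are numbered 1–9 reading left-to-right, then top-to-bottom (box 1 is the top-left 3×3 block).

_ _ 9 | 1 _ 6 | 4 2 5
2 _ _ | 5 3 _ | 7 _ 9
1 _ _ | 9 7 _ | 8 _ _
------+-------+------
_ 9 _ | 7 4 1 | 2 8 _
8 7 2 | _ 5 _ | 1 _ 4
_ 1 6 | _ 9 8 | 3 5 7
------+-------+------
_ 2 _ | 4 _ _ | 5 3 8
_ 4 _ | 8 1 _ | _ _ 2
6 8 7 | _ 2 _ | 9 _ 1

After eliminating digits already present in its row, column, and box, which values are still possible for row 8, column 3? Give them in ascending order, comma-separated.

3,5

Row 8 already contains {1, 2, 4, 8}.
Column 3 already contains {2, 6, 7, 9}.
Its 3×3 block (box 7) already contains {2, 4, 6, 7, 8}.
Removing those from 1–9 leaves {3, 5} as the candidates for row 8, column 3.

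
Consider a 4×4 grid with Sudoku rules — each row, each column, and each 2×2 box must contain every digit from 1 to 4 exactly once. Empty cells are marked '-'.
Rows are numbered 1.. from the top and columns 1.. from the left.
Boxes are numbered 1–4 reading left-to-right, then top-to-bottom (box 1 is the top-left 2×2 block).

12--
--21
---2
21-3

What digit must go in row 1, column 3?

Cell row 1, column 3 itself could take any of {3, 4} by direct elimination.
Consider where 3 can go in row 1.
row 1, column 4 is out (column 4 already has a 3).
So the only cell in row 1 that can hold 3 is row 1, column 3.
Therefore row 1, column 3 = 3.

3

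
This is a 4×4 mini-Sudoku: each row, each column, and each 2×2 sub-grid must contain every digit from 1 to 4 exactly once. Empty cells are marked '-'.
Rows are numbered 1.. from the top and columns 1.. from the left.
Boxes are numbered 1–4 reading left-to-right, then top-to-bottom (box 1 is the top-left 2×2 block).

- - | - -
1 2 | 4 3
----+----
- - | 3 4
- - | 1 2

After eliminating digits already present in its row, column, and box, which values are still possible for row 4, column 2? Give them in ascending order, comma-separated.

Row 4 already contains {1, 2}.
Column 2 already contains {2}.
Its 2×2 block (box 3) already contains {}.
Removing those from 1–4 leaves {3, 4} as the candidates for row 4, column 2.

3,4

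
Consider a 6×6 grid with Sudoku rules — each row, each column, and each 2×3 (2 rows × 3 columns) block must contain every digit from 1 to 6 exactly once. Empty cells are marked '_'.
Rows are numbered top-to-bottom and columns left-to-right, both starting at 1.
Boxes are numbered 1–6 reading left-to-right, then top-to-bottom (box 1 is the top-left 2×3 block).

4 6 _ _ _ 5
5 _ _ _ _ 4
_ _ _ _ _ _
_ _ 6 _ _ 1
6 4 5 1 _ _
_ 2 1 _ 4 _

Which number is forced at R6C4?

Cell R6C4 itself could take any of {3, 5, 6} by direct elimination.
Consider where 5 can go in box 6.
R5C5 is out (row 5 already has a 5).
R5C6 is out (row 5 already has a 5).
R6C6 is out (column 6 already has a 5).
So the only cell in box 6 that can hold 5 is R6C4.
Therefore R6C4 = 5.

5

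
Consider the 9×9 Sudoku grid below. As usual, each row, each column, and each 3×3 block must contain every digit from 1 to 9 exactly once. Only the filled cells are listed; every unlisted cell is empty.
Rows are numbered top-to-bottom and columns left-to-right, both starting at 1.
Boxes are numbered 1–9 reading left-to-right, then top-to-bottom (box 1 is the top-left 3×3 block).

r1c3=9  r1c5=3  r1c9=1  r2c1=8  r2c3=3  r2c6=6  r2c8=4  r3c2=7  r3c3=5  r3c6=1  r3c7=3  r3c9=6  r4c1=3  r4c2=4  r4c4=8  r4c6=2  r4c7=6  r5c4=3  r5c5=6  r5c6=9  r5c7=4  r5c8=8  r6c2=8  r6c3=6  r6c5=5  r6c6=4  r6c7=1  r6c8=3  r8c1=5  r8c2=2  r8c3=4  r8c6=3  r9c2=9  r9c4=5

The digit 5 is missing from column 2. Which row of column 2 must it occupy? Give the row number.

Consider where 5 can go in column 2.
r1c2 is out (box 1 already has a 5).
r2c2 is out (box 1 already has a 5).
r7c2 is out (box 7 already has a 5).
So the only cell in column 2 that can hold 5 is r5c2.
That is row 5.

5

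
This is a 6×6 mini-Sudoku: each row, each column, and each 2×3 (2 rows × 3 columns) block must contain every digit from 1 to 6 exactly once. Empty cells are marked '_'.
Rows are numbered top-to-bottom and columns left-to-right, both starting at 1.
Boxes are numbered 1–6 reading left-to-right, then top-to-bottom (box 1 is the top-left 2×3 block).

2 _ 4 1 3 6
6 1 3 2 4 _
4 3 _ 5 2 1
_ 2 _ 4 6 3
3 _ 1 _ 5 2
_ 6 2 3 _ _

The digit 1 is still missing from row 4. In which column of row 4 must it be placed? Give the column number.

1

Consider where 1 can go in row 4.
R4C3 is out (column 3 already has a 1).
So the only cell in row 4 that can hold 1 is R4C1.
That is column 1.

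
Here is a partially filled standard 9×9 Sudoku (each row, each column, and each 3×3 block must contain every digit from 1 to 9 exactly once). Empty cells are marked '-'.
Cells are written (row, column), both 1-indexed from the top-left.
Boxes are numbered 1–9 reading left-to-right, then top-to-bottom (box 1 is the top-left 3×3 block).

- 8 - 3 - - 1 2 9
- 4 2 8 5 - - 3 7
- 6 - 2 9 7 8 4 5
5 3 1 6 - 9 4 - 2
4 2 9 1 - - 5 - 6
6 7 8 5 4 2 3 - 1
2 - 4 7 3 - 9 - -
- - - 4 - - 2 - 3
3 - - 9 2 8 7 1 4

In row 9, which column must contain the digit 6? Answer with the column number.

Consider where 6 can go in row 9.
(9,2) is out (column 2 already has a 6).
So the only cell in row 9 that can hold 6 is (9,3).
That is column 3.

3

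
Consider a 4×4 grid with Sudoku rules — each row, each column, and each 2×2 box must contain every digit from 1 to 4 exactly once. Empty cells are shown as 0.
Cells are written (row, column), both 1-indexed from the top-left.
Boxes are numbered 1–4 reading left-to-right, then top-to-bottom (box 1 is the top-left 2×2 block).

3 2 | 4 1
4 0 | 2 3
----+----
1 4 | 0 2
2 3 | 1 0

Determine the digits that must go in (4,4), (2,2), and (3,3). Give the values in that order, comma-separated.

For (4,4):
  Row 4 already contains {1, 2, 3}.
  Column 4 already contains {1, 2, 3}.
  Its 2×2 block (box 4) already contains {1, 2}.
  The only value from 1–4 not eliminated is 4, so (4,4) = 4.
For (2,2):
  Row 2 already contains {2, 3, 4}.
  Column 2 already contains {2, 3, 4}.
  Its 2×2 block (box 1) already contains {2, 3, 4}.
  The only value from 1–4 not eliminated is 1, so (2,2) = 1.
For (3,3):
  Row 3 already contains {1, 2, 4}.
  Column 3 already contains {1, 2, 4}.
  Its 2×2 block (box 4) already contains {1, 2}.
  The only value from 1–4 not eliminated is 3, so (3,3) = 3.

4,1,3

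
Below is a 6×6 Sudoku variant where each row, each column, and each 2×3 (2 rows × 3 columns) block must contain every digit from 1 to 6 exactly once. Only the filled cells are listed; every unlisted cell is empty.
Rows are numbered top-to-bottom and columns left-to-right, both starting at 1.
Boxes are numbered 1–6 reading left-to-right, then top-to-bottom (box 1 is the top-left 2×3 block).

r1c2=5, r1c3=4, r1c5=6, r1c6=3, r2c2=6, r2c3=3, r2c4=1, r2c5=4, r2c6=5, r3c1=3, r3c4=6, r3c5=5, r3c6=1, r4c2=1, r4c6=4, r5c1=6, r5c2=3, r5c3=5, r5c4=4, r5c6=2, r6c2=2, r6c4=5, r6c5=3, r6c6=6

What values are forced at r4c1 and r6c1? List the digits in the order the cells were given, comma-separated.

For r4c1:
  Consider where 5 can go in row 4.
  r4c3 is out (column 3 already has a 5).
  r4c4 is out (column 4 already has a 5).
  r4c5 is out (column 5 already has a 5).
  So the only cell in row 4 that can hold 5 is r4c1.
  So r4c1 = 5.
For r6c1:
  Consider where 4 can go in box 5.
  r6c3 is out (column 3 already has a 4).
  So the only cell in box 5 that can hold 4 is r6c1.
  So r6c1 = 4.

5,4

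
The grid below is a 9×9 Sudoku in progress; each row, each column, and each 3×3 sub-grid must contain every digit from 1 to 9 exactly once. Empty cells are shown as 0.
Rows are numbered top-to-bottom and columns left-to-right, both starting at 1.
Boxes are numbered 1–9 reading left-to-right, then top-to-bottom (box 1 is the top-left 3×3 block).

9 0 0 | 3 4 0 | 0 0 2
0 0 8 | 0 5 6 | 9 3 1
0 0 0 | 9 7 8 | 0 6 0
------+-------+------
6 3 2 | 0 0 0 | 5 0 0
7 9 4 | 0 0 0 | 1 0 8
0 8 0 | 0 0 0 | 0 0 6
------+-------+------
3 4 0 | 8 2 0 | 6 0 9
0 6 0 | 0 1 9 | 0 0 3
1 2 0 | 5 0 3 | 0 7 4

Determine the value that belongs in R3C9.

5

Row 3 already contains {6, 7, 8, 9}.
Column 9 already contains {1, 2, 3, 4, 6, 8, 9}.
Its 3×3 block (box 3) already contains {1, 2, 3, 6, 9}.
The only value from 1–9 not eliminated is 5, so R3C9 = 5.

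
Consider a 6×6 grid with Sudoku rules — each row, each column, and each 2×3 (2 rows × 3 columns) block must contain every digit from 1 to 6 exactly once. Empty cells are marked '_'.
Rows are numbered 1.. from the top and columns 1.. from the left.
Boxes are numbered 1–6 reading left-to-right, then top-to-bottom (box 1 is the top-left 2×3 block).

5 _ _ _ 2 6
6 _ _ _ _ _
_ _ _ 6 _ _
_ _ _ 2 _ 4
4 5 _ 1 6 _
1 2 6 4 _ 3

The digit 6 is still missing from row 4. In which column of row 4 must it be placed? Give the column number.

Consider where 6 can go in row 4.
row 4, column 1 is out (column 1 already has a 6).
row 4, column 3 is out (column 3 already has a 6).
row 4, column 5 is out (column 5 already has a 6).
So the only cell in row 4 that can hold 6 is row 4, column 2.
That is column 2.

2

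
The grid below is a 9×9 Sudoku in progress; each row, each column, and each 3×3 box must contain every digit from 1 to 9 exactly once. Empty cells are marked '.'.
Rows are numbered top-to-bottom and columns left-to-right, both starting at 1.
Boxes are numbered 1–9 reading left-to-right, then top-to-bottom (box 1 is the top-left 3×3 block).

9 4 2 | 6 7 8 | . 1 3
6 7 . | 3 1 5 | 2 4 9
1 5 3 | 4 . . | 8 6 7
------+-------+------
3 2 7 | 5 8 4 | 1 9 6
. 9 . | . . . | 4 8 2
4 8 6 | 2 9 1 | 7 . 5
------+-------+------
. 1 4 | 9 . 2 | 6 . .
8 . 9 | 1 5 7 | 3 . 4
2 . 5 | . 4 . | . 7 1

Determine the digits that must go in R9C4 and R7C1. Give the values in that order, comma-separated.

For R9C4:
  Row 9 already contains {1, 2, 4, 5, 7}.
  Column 4 already contains {1, 2, 3, 4, 5, 6, 9}.
  Its 3×3 block (box 8) already contains {1, 2, 4, 5, 7, 9}.
  The only value from 1–9 not eliminated is 8, so R9C4 = 8.
For R7C1:
  Row 7 already contains {1, 2, 4, 6, 9}.
  Column 1 already contains {1, 2, 3, 4, 6, 8, 9}.
  Its 3×3 block (box 7) already contains {1, 2, 4, 5, 8, 9}.
  The only value from 1–9 not eliminated is 7, so R7C1 = 7.

8,7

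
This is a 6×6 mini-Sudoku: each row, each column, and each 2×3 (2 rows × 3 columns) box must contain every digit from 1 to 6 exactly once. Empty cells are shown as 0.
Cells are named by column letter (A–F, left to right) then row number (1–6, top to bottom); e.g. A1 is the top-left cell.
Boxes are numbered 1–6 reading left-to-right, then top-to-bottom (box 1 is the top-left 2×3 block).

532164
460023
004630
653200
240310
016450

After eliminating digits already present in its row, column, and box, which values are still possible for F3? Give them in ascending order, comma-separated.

Row 3 already contains {3, 4, 6}.
Column F already contains {3, 4}.
Its 2×3 block (box 4) already contains {2, 3, 6}.
Removing those from 1–6 leaves {1, 5} as the candidates for F3.

1,5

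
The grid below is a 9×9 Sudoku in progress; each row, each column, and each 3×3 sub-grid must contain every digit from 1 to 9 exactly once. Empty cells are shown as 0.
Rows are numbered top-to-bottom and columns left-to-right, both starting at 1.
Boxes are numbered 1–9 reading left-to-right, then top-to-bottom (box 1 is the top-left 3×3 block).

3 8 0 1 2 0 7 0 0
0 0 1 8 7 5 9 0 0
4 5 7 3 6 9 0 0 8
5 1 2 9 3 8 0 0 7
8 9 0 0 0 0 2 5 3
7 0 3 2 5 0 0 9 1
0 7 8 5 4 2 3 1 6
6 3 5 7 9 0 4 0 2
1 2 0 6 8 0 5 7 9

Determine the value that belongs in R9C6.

Row 9 already contains {1, 2, 5, 6, 7, 8, 9}.
Column 6 already contains {2, 5, 8, 9}.
Its 3×3 block (box 8) already contains {2, 4, 5, 6, 7, 8, 9}.
The only value from 1–9 not eliminated is 3, so R9C6 = 3.

3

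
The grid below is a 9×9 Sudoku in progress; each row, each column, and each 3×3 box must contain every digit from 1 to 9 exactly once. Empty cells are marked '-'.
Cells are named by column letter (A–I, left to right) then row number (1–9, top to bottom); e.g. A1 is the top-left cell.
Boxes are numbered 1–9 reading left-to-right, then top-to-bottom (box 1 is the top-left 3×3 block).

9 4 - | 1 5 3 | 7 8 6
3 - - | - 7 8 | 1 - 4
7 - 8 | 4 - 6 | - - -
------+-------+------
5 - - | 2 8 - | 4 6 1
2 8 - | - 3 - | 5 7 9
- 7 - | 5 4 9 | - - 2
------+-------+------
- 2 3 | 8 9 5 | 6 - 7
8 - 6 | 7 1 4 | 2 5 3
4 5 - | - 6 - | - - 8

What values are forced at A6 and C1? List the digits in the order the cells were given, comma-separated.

For A6:
  Consider where 6 can go in box 4.
  B4 is out (row 4 already has a 6).
  C4 is out (row 4 already has a 6).
  C5 is out (column C already has a 6).
  C6 is out (column C already has a 6).
  So the only cell in box 4 that can hold 6 is A6.
  So A6 = 6.
For C1:
  Row 1 already contains {1, 3, 4, 5, 6, 7, 8, 9}.
  Column C already contains {3, 6, 8}.
  Its 3×3 block (box 1) already contains {3, 4, 7, 8, 9}.
  The only value from 1–9 not eliminated is 2, so C1 = 2.

6,2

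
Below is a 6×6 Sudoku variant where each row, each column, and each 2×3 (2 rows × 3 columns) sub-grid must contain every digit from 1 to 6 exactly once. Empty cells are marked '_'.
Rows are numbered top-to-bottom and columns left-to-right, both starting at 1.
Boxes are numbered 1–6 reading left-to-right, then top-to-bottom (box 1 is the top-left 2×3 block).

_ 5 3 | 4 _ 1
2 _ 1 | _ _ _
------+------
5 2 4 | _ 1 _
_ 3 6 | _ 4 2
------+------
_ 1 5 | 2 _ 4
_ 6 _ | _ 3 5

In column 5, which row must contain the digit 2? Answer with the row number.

Consider where 2 can go in column 5.
r2c5 is out (row 2 already has a 2).
r5c5 is out (row 5 already has a 2).
So the only cell in column 5 that can hold 2 is r1c5.
That is row 1.

1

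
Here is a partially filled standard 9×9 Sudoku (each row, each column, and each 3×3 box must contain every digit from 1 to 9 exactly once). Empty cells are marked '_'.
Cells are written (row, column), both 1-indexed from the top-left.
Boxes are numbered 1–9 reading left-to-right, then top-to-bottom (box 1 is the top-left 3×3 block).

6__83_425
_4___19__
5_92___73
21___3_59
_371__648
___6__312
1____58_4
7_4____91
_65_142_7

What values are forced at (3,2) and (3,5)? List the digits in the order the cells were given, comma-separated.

For (3,2):
  Row 3 already contains {2, 3, 5, 7, 9}.
  Column 2 already contains {1, 3, 4, 6}.
  Its 3×3 block (box 1) already contains {4, 5, 6, 9}.
  The only value from 1–9 not eliminated is 8, so (3,2) = 8.
For (3,5):
  Consider where 4 can go in row 3.
  (3,2) is out (column 2 already has a 4).
  (3,6) is out (column 6 already has a 4).
  (3,7) is out (column 7 already has a 4).
  So the only cell in row 3 that can hold 4 is (3,5).
  So (3,5) = 4.

8,4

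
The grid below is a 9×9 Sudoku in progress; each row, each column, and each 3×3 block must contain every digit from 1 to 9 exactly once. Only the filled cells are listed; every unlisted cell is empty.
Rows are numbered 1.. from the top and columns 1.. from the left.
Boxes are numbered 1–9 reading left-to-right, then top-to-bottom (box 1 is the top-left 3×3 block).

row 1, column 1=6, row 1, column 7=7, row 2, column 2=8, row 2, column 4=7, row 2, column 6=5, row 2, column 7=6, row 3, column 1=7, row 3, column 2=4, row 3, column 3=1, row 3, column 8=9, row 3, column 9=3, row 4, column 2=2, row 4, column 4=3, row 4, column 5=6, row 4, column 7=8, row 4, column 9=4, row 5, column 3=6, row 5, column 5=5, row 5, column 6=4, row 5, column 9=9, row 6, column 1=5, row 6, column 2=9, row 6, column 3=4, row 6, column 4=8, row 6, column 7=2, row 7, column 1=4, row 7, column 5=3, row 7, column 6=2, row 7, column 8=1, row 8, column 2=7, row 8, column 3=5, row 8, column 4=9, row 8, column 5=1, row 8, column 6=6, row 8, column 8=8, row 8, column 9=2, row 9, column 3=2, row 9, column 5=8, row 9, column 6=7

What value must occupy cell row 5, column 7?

Cell row 5, column 7 itself could take any of {1, 3} by direct elimination.
Consider where 1 can go in column 7.
row 3, column 7 is out (row 3 already has a 1).
row 7, column 7 is out (row 7 already has a 1).
row 8, column 7 is out (row 8 already has a 1).
row 9, column 7 is out (box 9 already has a 1).
So the only cell in column 7 that can hold 1 is row 5, column 7.
Therefore row 5, column 7 = 1.

1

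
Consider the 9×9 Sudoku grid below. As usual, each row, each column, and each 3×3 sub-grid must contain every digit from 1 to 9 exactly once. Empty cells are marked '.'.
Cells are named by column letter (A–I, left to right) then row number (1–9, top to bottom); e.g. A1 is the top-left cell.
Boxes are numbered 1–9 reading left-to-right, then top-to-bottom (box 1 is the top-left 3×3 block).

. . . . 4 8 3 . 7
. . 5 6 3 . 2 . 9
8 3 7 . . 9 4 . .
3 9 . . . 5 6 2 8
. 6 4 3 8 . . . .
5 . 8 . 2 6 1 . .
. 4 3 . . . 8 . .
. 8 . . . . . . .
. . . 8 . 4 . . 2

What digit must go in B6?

7

Row 6 already contains {1, 2, 5, 6, 8}.
Column B already contains {3, 4, 6, 8, 9}.
Its 3×3 block (box 4) already contains {3, 4, 5, 6, 8, 9}.
The only value from 1–9 not eliminated is 7, so B6 = 7.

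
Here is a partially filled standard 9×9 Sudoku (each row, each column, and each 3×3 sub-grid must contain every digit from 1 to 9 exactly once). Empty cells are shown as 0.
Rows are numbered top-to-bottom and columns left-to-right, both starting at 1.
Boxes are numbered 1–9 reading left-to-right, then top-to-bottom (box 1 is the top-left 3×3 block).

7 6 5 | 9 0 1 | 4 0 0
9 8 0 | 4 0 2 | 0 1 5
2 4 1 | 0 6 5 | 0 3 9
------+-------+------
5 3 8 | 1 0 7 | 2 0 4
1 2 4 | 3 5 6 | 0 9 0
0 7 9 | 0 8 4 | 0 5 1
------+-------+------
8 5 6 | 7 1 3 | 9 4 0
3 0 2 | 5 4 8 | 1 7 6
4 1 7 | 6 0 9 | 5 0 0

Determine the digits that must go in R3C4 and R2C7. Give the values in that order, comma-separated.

8,6

For R3C4:
  Row 3 already contains {1, 2, 3, 4, 5, 6, 9}.
  Column 4 already contains {1, 3, 4, 5, 6, 7, 9}.
  Its 3×3 block (box 2) already contains {1, 2, 4, 5, 6, 9}.
  The only value from 1–9 not eliminated is 8, so R3C4 = 8.
For R2C7:
  Consider where 6 can go in box 3.
  R1C8 is out (row 1 already has a 6).
  R1C9 is out (row 1 already has a 6).
  R3C7 is out (row 3 already has a 6).
  So the only cell in box 3 that can hold 6 is R2C7.
  So R2C7 = 6.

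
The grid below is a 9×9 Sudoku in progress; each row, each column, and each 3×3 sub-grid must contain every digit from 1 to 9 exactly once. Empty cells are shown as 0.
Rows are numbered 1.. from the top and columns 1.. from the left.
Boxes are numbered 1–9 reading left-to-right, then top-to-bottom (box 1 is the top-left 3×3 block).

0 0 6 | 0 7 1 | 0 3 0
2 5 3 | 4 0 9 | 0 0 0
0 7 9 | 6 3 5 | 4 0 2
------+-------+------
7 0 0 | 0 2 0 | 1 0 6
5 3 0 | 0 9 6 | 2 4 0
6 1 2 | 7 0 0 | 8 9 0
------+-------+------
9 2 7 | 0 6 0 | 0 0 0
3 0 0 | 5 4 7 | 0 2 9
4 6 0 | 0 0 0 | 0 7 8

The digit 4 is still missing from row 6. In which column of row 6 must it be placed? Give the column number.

6

Consider where 4 can go in row 6.
row 6, column 5 is out (column 5 already has a 4).
row 6, column 9 is out (box 6 already has a 4).
So the only cell in row 6 that can hold 4 is row 6, column 6.
That is column 6.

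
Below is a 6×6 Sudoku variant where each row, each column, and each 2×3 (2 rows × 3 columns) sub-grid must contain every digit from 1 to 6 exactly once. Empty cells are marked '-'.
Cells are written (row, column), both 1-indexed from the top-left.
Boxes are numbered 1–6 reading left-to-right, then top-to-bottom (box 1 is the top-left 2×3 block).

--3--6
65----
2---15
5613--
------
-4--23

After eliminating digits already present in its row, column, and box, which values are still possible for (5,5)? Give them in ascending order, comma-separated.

4,5,6

Row 5 already contains {}.
Column 5 already contains {1, 2}.
Its 2×3 block (box 6) already contains {2, 3}.
Removing those from 1–6 leaves {4, 5, 6} as the candidates for (5,5).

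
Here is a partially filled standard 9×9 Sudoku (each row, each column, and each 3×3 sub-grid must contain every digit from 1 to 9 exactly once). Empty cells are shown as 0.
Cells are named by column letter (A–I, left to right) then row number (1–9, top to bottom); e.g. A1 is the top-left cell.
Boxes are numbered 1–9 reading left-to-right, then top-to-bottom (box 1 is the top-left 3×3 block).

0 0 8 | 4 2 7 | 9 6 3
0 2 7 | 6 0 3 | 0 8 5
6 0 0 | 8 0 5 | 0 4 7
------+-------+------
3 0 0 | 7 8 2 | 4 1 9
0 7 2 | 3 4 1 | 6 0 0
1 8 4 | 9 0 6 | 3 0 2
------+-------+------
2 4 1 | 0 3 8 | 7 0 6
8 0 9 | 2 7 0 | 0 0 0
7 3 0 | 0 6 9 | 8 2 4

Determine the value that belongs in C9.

5

Row 9 already contains {2, 3, 4, 6, 7, 8, 9}.
Column C already contains {1, 2, 4, 7, 8, 9}.
Its 3×3 block (box 7) already contains {1, 2, 3, 4, 7, 8, 9}.
The only value from 1–9 not eliminated is 5, so C9 = 5.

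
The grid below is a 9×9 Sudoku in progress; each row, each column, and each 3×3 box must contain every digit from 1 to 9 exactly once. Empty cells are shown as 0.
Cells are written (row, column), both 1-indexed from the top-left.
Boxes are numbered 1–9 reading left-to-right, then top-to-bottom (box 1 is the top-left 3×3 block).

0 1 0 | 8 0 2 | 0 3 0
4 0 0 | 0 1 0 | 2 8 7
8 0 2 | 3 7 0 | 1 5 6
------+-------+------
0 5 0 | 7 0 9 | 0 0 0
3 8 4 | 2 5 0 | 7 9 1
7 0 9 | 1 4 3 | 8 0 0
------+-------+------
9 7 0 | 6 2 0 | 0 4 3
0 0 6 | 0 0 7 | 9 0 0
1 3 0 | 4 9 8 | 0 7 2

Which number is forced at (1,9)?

Cell (1,9) itself could take any of {4, 9} by direct elimination.
Consider where 9 can go in row 1.
(1,1) is out (column 1 already has a 9).
(1,3) is out (column 3 already has a 9).
(1,5) is out (column 5 already has a 9).
(1,7) is out (column 7 already has a 9).
So the only cell in row 1 that can hold 9 is (1,9).
Therefore (1,9) = 9.

9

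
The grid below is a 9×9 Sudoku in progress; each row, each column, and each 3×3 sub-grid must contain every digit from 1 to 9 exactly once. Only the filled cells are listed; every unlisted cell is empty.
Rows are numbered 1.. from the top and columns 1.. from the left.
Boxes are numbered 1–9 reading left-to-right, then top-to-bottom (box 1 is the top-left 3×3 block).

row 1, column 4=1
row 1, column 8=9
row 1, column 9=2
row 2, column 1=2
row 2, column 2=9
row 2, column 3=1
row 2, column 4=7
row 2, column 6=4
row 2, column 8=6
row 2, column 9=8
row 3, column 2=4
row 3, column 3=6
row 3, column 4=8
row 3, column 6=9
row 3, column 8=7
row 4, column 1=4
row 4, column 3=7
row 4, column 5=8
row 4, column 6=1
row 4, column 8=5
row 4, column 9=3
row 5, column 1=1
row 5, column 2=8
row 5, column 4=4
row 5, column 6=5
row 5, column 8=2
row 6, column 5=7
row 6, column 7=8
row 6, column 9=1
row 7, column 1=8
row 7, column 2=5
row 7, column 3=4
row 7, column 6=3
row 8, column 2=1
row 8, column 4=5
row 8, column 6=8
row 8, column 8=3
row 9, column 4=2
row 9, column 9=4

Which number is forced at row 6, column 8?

4

Row 6 already contains {1, 7, 8}.
Column 8 already contains {2, 3, 5, 6, 7, 9}.
Its 3×3 block (box 6) already contains {1, 2, 3, 5, 8}.
The only value from 1–9 not eliminated is 4, so row 6, column 8 = 4.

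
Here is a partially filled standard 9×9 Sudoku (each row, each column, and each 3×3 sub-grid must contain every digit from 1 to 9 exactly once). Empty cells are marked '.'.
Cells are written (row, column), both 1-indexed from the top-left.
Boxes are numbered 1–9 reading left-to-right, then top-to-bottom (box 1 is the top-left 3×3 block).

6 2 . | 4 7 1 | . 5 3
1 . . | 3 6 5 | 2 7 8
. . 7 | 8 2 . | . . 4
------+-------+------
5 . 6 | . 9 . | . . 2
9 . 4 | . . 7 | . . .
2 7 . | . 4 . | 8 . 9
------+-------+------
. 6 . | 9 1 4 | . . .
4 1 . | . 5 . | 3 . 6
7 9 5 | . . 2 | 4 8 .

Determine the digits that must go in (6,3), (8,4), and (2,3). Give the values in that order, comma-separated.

1,7,9

For (6,3):
  Consider where 1 can go in box 4.
  (4,2) is out (column 2 already has a 1).
  (5,2) is out (column 2 already has a 1).
  So the only cell in box 4 that can hold 1 is (6,3).
  So (6,3) = 1.
For (8,4):
  Row 8 already contains {1, 3, 4, 5, 6}.
  Column 4 already contains {3, 4, 8, 9}.
  Its 3×3 block (box 8) already contains {1, 2, 4, 5, 9}.
  The only value from 1–9 not eliminated is 7, so (8,4) = 7.
For (2,3):
  Row 2 already contains {1, 2, 3, 5, 6, 7, 8}.
  Column 3 already contains {4, 5, 6, 7}.
  Its 3×3 block (box 1) already contains {1, 2, 6, 7}.
  The only value from 1–9 not eliminated is 9, so (2,3) = 9.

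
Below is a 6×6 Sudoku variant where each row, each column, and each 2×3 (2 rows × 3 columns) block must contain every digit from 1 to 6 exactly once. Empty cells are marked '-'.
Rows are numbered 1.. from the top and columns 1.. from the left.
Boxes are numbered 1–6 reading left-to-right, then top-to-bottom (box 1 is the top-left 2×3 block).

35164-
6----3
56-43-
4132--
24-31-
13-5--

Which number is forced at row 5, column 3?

Cell row 5, column 3 itself could take any of {5, 6} by direct elimination.
Consider where 5 can go in row 5.
row 5, column 6 is out (box 6 already has a 5).
So the only cell in row 5 that can hold 5 is row 5, column 3.
Therefore row 5, column 3 = 5.

5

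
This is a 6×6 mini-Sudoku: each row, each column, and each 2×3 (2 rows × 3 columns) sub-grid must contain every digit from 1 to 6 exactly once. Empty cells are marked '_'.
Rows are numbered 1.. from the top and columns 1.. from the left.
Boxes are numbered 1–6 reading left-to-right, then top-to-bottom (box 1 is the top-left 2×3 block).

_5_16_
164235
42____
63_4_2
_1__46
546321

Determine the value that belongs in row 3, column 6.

Row 3 already contains {2, 4}.
Column 6 already contains {1, 2, 5, 6}.
Its 2×3 block (box 4) already contains {2, 4}.
The only value from 1–6 not eliminated is 3, so row 3, column 6 = 3.

3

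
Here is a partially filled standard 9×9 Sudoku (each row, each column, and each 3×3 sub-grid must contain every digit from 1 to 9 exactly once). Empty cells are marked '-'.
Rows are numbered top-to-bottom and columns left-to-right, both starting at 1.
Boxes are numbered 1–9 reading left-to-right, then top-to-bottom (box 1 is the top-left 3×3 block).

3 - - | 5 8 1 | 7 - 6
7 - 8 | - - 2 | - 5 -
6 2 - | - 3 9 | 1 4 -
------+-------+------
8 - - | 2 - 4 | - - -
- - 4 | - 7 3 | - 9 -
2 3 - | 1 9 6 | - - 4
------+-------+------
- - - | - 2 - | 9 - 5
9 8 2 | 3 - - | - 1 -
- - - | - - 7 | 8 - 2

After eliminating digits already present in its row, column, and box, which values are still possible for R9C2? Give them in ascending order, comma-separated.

1,4,5,6

Row 9 already contains {2, 7, 8}.
Column 2 already contains {2, 3, 8}.
Its 3×3 block (box 7) already contains {2, 8, 9}.
Removing those from 1–9 leaves {1, 4, 5, 6} as the candidates for R9C2.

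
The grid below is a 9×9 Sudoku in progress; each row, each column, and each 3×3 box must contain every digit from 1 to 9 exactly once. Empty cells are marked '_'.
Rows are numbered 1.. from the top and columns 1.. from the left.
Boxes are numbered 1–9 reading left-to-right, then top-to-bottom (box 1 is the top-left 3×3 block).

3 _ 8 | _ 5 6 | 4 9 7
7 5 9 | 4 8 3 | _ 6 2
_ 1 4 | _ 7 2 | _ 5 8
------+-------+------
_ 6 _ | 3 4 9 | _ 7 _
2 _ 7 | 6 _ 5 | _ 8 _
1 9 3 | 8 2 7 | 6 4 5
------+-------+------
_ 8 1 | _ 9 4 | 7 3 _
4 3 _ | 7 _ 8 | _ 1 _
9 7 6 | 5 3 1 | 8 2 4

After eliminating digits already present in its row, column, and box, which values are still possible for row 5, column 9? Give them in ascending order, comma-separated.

Row 5 already contains {2, 5, 6, 7, 8}.
Column 9 already contains {2, 4, 5, 7, 8}.
Its 3×3 block (box 6) already contains {4, 5, 6, 7, 8}.
Removing those from 1–9 leaves {1, 3, 9} as the candidates for row 5, column 9.

1,3,9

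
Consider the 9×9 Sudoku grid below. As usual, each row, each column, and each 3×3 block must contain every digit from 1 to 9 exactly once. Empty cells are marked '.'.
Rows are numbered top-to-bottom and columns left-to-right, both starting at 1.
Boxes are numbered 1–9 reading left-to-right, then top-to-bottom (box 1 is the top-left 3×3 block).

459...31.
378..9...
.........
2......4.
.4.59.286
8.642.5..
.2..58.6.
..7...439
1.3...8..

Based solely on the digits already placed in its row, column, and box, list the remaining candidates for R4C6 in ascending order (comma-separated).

Row 4 already contains {2, 4}.
Column 6 already contains {8, 9}.
Its 3×3 block (box 5) already contains {2, 4, 5, 9}.
Removing those from 1–9 leaves {1, 3, 6, 7} as the candidates for R4C6.

1,3,6,7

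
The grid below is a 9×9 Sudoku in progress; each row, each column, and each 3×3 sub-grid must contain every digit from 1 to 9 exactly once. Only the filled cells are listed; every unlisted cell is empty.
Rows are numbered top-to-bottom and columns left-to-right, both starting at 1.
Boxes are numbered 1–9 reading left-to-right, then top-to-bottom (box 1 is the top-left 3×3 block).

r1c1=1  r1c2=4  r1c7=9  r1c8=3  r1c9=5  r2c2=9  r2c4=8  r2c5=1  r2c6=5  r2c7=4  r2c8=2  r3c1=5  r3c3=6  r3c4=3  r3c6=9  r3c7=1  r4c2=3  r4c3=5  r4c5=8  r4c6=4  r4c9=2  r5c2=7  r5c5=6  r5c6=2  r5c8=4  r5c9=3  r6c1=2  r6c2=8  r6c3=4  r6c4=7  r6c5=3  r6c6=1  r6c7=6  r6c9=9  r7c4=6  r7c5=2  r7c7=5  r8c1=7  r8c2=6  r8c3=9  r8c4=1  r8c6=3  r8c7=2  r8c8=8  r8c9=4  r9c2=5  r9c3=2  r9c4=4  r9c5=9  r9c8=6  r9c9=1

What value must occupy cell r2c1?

3

Row 2 already contains {1, 2, 4, 5, 8, 9}.
Column 1 already contains {1, 2, 5, 7}.
Its 3×3 block (box 1) already contains {1, 4, 5, 6, 9}.
The only value from 1–9 not eliminated is 3, so r2c1 = 3.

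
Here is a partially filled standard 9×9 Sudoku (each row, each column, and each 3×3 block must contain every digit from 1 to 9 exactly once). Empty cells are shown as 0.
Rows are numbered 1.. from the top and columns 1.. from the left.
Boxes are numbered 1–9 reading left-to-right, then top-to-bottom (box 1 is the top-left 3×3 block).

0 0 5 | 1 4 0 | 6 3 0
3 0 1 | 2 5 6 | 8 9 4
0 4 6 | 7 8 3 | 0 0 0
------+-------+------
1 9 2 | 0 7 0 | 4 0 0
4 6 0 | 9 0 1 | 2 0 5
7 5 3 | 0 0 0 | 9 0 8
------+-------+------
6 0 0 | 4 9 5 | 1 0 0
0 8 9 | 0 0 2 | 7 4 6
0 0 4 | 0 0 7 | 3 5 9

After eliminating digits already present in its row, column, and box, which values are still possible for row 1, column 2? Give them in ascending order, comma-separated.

2,7

Row 1 already contains {1, 3, 4, 5, 6}.
Column 2 already contains {4, 5, 6, 8, 9}.
Its 3×3 block (box 1) already contains {1, 3, 4, 5, 6}.
Removing those from 1–9 leaves {2, 7} as the candidates for row 1, column 2.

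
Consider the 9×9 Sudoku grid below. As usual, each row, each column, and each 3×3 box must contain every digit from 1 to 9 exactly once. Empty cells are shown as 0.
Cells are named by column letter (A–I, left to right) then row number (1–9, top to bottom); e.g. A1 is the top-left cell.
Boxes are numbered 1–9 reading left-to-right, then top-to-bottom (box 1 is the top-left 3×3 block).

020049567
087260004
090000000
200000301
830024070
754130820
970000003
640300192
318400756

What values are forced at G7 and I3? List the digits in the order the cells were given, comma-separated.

4,8

For G7:
  Row 7 already contains {3, 7, 9}.
  Column G already contains {1, 3, 5, 7, 8}.
  Its 3×3 block (box 9) already contains {1, 2, 3, 5, 6, 7, 9}.
  The only value from 1–9 not eliminated is 4, so G7 = 4.
For I3:
  Row 3 already contains {9}.
  Column I already contains {1, 2, 3, 4, 6, 7}.
  Its 3×3 block (box 3) already contains {4, 5, 6, 7}.
  The only value from 1–9 not eliminated is 8, so I3 = 8.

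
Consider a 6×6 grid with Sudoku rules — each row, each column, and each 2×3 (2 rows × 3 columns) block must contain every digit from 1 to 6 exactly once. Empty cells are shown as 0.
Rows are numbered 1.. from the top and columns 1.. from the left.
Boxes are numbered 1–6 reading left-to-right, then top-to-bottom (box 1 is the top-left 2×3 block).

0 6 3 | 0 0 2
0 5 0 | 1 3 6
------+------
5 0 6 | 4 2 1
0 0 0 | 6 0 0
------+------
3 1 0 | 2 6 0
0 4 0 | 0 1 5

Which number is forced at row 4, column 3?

1

Cell row 4, column 3 itself could take any of {1, 2, 4} by direct elimination.
Consider where 1 can go in column 3.
row 2, column 3 is out (row 2 already has a 1).
row 5, column 3 is out (row 5 already has a 1).
row 6, column 3 is out (row 6 already has a 1).
So the only cell in column 3 that can hold 1 is row 4, column 3.
Therefore row 4, column 3 = 1.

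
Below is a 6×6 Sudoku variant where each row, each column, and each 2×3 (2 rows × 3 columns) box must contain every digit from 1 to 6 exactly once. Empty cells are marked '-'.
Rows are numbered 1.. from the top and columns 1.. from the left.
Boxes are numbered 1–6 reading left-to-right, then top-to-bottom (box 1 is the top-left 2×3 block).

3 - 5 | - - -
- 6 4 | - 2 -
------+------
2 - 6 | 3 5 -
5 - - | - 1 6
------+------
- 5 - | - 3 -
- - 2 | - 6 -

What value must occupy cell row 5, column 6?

Cell row 5, column 6 itself could take any of {1, 2, 4} by direct elimination.
Consider where 2 can go in column 6.
row 1, column 6 is out (box 2 already has a 2).
row 2, column 6 is out (row 2 already has a 2).
row 3, column 6 is out (row 3 already has a 2).
row 6, column 6 is out (row 6 already has a 2).
So the only cell in column 6 that can hold 2 is row 5, column 6.
Therefore row 5, column 6 = 2.

2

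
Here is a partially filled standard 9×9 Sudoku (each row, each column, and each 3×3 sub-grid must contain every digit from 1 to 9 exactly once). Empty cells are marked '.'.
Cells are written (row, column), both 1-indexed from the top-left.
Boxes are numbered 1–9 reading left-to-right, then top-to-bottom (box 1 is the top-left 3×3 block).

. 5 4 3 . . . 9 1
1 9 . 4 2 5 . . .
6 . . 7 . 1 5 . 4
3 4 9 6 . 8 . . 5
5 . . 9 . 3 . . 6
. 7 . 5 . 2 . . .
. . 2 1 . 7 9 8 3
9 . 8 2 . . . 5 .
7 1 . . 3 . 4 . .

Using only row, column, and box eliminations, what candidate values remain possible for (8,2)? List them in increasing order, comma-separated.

3,6

Row 8 already contains {2, 5, 8, 9}.
Column 2 already contains {1, 4, 5, 7, 9}.
Its 3×3 block (box 7) already contains {1, 2, 7, 8, 9}.
Removing those from 1–9 leaves {3, 6} as the candidates for (8,2).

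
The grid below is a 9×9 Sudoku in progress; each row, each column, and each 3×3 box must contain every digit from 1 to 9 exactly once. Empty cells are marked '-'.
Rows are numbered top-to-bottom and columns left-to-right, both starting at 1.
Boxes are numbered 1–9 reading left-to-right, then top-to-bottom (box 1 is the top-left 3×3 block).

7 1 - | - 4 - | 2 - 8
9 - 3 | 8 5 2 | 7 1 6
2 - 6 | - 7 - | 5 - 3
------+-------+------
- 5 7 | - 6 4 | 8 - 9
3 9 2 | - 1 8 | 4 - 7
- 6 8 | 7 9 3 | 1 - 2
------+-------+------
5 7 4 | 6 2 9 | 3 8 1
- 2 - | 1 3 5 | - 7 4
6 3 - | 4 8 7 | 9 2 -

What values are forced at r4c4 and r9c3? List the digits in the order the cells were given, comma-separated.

For r4c4:
  Row 4 already contains {4, 5, 6, 7, 8, 9}.
  Column 4 already contains {1, 4, 6, 7, 8}.
  Its 3×3 block (box 5) already contains {1, 3, 4, 6, 7, 8, 9}.
  The only value from 1–9 not eliminated is 2, so r4c4 = 2.
For r9c3:
  Row 9 already contains {2, 3, 4, 6, 7, 8, 9}.
  Column 3 already contains {2, 3, 4, 6, 7, 8}.
  Its 3×3 block (box 7) already contains {2, 3, 4, 5, 6, 7}.
  The only value from 1–9 not eliminated is 1, so r9c3 = 1.

2,1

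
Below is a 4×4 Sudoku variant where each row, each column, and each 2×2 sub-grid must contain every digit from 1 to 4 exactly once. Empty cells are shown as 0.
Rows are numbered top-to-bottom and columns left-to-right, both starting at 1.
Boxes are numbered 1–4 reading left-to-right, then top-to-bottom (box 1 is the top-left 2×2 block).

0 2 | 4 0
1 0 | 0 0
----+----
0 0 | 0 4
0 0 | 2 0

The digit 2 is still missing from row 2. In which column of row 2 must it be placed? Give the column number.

4

Consider where 2 can go in row 2.
R2C2 is out (column 2 already has a 2).
R2C3 is out (column 3 already has a 2).
So the only cell in row 2 that can hold 2 is R2C4.
That is column 4.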